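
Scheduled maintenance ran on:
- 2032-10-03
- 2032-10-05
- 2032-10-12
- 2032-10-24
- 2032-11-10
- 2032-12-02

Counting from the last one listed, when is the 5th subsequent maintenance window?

2033-06-05

Gaps: 2, 7, 12, 17, 22 days — each gap is 5 larger than the previous one.
Next gap: 27 days. 2032-12-02 + 27 days = 2032-12-29.
Next gap: 32 days. 2032-12-29 + 32 days = 2033-01-30.
Next gap: 37 days. 2033-01-30 + 37 days = 2033-03-08.
Next gap: 42 days. 2033-03-08 + 42 days = 2033-04-19.
Next gap: 47 days. 2033-04-19 + 47 days = 2033-06-05.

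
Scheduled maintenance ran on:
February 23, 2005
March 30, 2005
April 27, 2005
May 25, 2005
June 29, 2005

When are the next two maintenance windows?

July 27, 2005; August 31, 2005

Every date is a Wednesday; gaps 35, 28, 28, 35 days.
Each is the last Wednesday of its month (at least one falls on the 29th or later, ruling out '4th Wednesday').
July 2005 ends with Wednesday July 27, 2005.
August 2005 ends with Wednesday August 31, 2005.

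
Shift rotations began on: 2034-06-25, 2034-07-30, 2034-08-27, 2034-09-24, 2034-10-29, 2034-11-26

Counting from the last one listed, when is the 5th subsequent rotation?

All Sundays; the gaps (35, 28, 28, 35, 28) vary with month length.
This is the last Sunday of each month.
Last Sunday of December 2034: 2034-12-31.
Last Sunday of January 2035: 2035-01-28.
February 2035 ends with Sunday 2035-02-25.
March 2035 ends with Sunday 2035-03-25.
April 2035 ends with Sunday 2035-04-29.

2035-04-29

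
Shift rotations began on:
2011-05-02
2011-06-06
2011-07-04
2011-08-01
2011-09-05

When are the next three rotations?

2011-10-03, 2011-11-07, 2011-12-05

These are Mondays at 28- or 35-day spacing (35, 28, 28, 35).
The pattern: 1st Monday of the month.
1st Monday of October 2011: 2011-10-03.
1st Monday of November 2011: 2011-11-07.
1st Monday of December 2011: 2011-12-05.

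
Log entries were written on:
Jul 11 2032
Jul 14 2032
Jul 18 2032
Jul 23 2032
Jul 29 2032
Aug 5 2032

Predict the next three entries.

Aug 13 2032, Aug 22 2032, Sep 1 2032

The spacing grows by 1 each time: 3, 4, 5, 6, 7 days.
Next gap: 8 days. Aug 5 2032 + 8 days = Aug 13 2032.
Next gap: 9 days. Aug 13 2032 + 9 days = Aug 22 2032.
Next gap: 10 days. Aug 22 2032 + 10 days = Sep 1 2032.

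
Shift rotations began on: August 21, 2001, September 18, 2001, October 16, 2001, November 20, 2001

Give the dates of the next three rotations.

December 18, 2001; January 15, 2002; February 19, 2002

These are Tuesdays at 28- or 35-day spacing (28, 28, 35).
The pattern: 3rd Tuesday of the month.
December 2001 — 3rd Tuesday is December 18, 2001.
January 2002 — 3rd Tuesday is January 15, 2002.
3rd Tuesday of February 2002: February 19, 2002.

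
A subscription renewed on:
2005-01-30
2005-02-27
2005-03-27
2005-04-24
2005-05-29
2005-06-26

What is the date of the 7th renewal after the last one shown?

Every date is a Sunday; gaps 28, 28, 28, 35, 28 days.
Each is the last Sunday of its month (at least one falls on the 29th or later, ruling out '4th Sunday').
July 2005 ends with Sunday 2005-07-31.
Last Sunday of August 2005: 2005-08-28.
September 2005 ends with Sunday 2005-09-25.
October 2005 ends with Sunday 2005-10-30.
Last Sunday of November 2005: 2005-11-27.
December 2005 ends with Sunday 2005-12-25.
Last Sunday of January 2006: 2006-01-29.

2006-01-29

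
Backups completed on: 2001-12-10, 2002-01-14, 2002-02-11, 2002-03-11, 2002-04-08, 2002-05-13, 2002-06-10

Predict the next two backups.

Gaps: 35, 28, 28, 28, 35, 28 days — a mix of 28 and 35. Every date is a Monday.
Each is the 2nd Monday of its month.
2nd Monday of July 2002: 2002-07-08.
2nd Monday of August 2002: 2002-08-12.

2002-07-08, 2002-08-12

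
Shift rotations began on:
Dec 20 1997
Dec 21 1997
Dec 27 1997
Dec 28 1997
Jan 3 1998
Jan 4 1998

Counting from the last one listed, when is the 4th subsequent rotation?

Gaps: 1, 6, 1, 6, 1 days — not constant, but cyclic with period 2.
The events fall on every Saturday and Sunday.
Next Saturday: Jan 10 1998.
The following Sunday is Jan 11 1998.
Next Saturday: Jan 17 1998.
The following Sunday is Jan 18 1998.

Jan 18 1998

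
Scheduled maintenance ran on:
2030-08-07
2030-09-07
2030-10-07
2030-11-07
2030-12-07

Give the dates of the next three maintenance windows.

The day-of-month is always 7 (31, 30, 31, 30 days between events).
So this recurs on the 7th of each month.
January 2031: 2031-01-07.
Next: February 2031 → 2031-02-07.
March 2031: 2031-03-07.

2031-01-07, 2031-02-07, 2031-03-07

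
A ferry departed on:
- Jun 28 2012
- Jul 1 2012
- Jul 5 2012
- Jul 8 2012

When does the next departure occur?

The gap pattern 3, 4, 3 repeats every 2 events.
These are the Thursdays and Sundays of each week.
The following Thursday is Jul 12 2012.

Jul 12 2012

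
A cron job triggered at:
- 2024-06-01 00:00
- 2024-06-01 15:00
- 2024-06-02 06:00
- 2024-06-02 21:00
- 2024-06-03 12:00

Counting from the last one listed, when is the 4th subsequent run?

2024-06-06 00:00

Spacing: 15, 15, 15, 15 h — constant 15 h.
2024-06-03 12:00 + 15 h = 2024-06-04 03:00.
2024-06-04 03:00 + 15 h = 2024-06-04 18:00.
2024-06-04 18:00 + 15 h = 2024-06-05 09:00.
2024-06-05 09:00 + 15 h = 2024-06-06 00:00.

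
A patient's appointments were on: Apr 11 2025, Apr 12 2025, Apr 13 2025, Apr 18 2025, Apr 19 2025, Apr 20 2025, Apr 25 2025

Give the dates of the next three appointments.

Apr 26 2025, Apr 27 2025, May 2 2025

The gap pattern 1, 1, 5, 1, 1, 5 repeats every 3 events.
These are the Fridays, Saturdays and Sundays of each week.
Next Saturday: Apr 26 2025.
The following Sunday is Apr 27 2025.
Next Friday: May 2 2025.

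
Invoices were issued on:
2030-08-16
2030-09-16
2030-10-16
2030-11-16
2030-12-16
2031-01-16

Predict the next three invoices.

2031-02-16, 2031-03-16, 2031-04-16

The day-of-month is always 16 (31, 30, 31, 30, 31 days between events).
So this recurs on the 16th of each month.
February 2031: 2031-02-16.
March 2031: 2031-03-16.
Next: April 2031 → 2031-04-16.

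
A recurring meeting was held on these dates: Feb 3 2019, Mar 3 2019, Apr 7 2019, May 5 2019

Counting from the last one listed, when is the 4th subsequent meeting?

Sep 1 2019

All dates are Sundays, 28, 35, 28 days apart.
Specifically, the 1st Sunday of each month.
1st Sunday of June 2019: Jun 2 2019.
July 2019 — 1st Sunday is Jul 7 2019.
August 2019 — 1st Sunday is Aug 4 2019.
September 2019 — 1st Sunday is Sep 1 2019.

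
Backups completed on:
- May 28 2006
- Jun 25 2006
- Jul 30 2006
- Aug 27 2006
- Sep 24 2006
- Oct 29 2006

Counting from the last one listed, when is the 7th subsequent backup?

Every date is a Sunday; gaps 28, 35, 28, 28, 35 days.
Each is the last Sunday of its month (at least one falls on the 29th or later, ruling out '4th Sunday').
November 2006 ends with Sunday Nov 26 2006.
Last Sunday of December 2006: Dec 31 2006.
Last Sunday of January 2007: Jan 28 2007.
Last Sunday of February 2007: Feb 25 2007.
March 2007 ends with Sunday Mar 25 2007.
April 2007 ends with Sunday Apr 29 2007.
May 2007 ends with Sunday May 27 2007.

May 27 2007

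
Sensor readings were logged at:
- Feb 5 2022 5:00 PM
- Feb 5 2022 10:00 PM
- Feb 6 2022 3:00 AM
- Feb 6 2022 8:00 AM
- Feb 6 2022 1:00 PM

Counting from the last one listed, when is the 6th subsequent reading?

Feb 7 2022 7:00 PM

Gaps: 5, 5, 5, 5 hours — each event is 5 hours after the previous one.
Feb 6 2022 1:00 PM + 5 h = Feb 6 2022 6:00 PM.
Feb 6 2022 6:00 PM + 5 h = Feb 6 2022 11:00 PM.
Feb 6 2022 11:00 PM + 5 h = Feb 7 2022 4:00 AM.
Feb 7 2022 4:00 AM + 5 h = Feb 7 2022 9:00 AM.
Feb 7 2022 9:00 AM + 5 h = Feb 7 2022 2:00 PM.
Feb 7 2022 2:00 PM + 5 h = Feb 7 2022 7:00 PM.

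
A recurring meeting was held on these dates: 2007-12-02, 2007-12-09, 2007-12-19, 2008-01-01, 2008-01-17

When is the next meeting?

2008-02-05

The spacing grows by 3 each time: 7, 10, 13, 16 days.
Next gap: 19 days. 2008-01-17 + 19 days = 2008-02-05.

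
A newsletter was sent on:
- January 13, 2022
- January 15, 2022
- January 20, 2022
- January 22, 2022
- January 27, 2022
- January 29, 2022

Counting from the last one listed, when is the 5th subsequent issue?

February 17, 2022

Every event lands on a Thursday or Saturday (gaps cycle 2, 5, 2, 5, 2).
So the schedule is: every Thursday and Saturday.
Next Thursday: February 3, 2022.
The following Saturday is February 5, 2022.
Next Thursday: February 10, 2022.
The following Saturday is February 12, 2022.
The following Thursday is February 17, 2022.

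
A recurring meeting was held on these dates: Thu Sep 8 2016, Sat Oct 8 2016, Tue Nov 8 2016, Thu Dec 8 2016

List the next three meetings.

Each date is the 8th; the gaps (30, 31, 30) track the month lengths.
The rule is the 8th of each month.
Next: January 2017 → Sun Jan 8 2017.
Next: February 2017 → Wed Feb 8 2017.
March 2017: Wed Mar 8 2017.

Sun Jan 8 2017, Wed Feb 8 2017, Wed Mar 8 2017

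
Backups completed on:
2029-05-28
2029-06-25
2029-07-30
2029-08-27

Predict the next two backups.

These are Mondays with 28, 35, 28-day gaps.
Each is the final Monday of its month — 2029-07-30 is past the 28th, so '4th Monday' doesn't fit.
Last Monday of September 2029: 2029-09-24.
October 2029 ends with Monday 2029-10-29.

2029-09-24, 2029-10-29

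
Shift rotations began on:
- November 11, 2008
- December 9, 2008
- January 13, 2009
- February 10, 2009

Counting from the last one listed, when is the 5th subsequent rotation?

July 14, 2009

Gaps: 28, 35, 28 days — a mix of 28 and 35. Every date is a Tuesday.
Each is the 2nd Tuesday of its month.
2nd Tuesday of March 2009: March 10, 2009.
April 2009 — 2nd Tuesday is April 14, 2009.
May 2009 — 2nd Tuesday is May 12, 2009.
June 2009 — 2nd Tuesday is June 9, 2009.
2nd Tuesday of July 2009: July 14, 2009.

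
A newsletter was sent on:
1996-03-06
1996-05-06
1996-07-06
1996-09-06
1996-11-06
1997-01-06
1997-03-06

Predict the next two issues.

1997-05-06, 1997-07-06

Each date is the 6th; the gaps (61, 61, 62, 61, 61, 59) track the month lengths.
The rule is the 6th of every 2 months.
Next: May 1997 → 1997-05-06.
July 1997: 1997-07-06.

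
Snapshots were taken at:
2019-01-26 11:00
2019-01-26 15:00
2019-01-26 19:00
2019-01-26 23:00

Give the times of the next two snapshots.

2019-01-27 03:00, 2019-01-27 07:00

Spacing: 4, 4, 4 h — constant 4 h.
2019-01-26 23:00 + 4 h = 2019-01-27 03:00.
2019-01-27 03:00 + 4 h = 2019-01-27 07:00.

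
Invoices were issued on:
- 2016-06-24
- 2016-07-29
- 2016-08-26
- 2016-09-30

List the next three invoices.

2016-10-28, 2016-11-25, 2016-12-30

Every date is a Friday; gaps 35, 28, 35 days.
Each is the last Friday of its month (at least one falls on the 29th or later, ruling out '4th Friday').
October 2016 ends with Friday 2016-10-28.
November 2016 ends with Friday 2016-11-25.
December 2016 ends with Friday 2016-12-30.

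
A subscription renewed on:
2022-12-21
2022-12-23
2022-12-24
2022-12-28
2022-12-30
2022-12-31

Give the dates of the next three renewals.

The gap pattern 2, 1, 4, 2, 1 repeats every 3 events.
These are the Wednesdays, Fridays and Saturdays of each week.
Next Wednesday: 2023-01-04.
Next Friday: 2023-01-06.
The following Saturday is 2023-01-07.

2023-01-04, 2023-01-06, 2023-01-07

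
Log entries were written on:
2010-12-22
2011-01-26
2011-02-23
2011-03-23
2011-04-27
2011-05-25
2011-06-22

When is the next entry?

2011-07-27

Gaps: 35, 28, 28, 35, 28, 28 days — a mix of 28 and 35. Every date is a Wednesday.
Each is the 4th Wednesday of its month.
July 2011 — 4th Wednesday is 2011-07-27.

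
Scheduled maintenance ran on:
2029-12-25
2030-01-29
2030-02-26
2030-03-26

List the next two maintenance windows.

Every date is a Tuesday; gaps 35, 28, 28 days.
Each is the last Tuesday of its month (at least one falls on the 29th or later, ruling out '4th Tuesday').
Last Tuesday of April 2030: 2030-04-30.
May 2030 ends with Tuesday 2030-05-28.

2030-04-30, 2030-05-28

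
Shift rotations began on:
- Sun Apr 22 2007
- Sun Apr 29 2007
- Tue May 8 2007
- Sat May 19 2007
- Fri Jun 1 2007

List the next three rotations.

Sat Jun 16 2007, Tue Jul 3 2007, Sun Jul 22 2007

The spacing grows by 2 each time: 7, 9, 11, 13 days.
Next gap: 15 days. Fri Jun 1 2007 + 15 days = Sat Jun 16 2007.
Next gap: 17 days. Sat Jun 16 2007 + 17 days = Tue Jul 3 2007.
Next gap: 19 days. Tue Jul 3 2007 + 19 days = Sun Jul 22 2007.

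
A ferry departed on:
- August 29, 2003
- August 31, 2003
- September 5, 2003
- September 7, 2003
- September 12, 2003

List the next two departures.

September 14, 2003; September 19, 2003

Every event lands on a Friday or Sunday (gaps cycle 2, 5, 2, 5).
So the schedule is: every Friday and Sunday.
Next Sunday: September 14, 2003.
The following Friday is September 19, 2003.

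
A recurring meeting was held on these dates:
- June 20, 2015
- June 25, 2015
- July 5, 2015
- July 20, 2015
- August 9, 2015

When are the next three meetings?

September 3, 2015; October 3, 2015; November 7, 2015

Gaps: 5, 10, 15, 20 days — each gap is 5 larger than the previous one.
Next gap: 25 days. August 9, 2015 + 25 days = September 3, 2015.
Next gap: 30 days. September 3, 2015 + 30 days = October 3, 2015.
Next gap: 35 days. October 3, 2015 + 35 days = November 7, 2015.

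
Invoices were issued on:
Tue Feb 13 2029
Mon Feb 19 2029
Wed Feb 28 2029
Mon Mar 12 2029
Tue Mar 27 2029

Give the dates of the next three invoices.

Intervals are 6, 9, 12, 15 days — an arithmetic progression with common difference 3.
Next gap: 18 days. Tue Mar 27 2029 + 18 days = Sat Apr 14 2029.
Next gap: 21 days. Sat Apr 14 2029 + 21 days = Sat May 5 2029.
Next gap: 24 days. Sat May 5 2029 + 24 days = Tue May 29 2029.

Sat Apr 14 2029, Sat May 5 2029, Tue May 29 2029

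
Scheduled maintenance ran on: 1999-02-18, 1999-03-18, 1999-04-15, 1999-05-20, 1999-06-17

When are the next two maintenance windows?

Gaps: 28, 28, 35, 28 days — a mix of 28 and 35. Every date is a Thursday.
Each is the 3rd Thursday of its month.
July 1999 — 3rd Thursday is 1999-07-15.
August 1999 — 3rd Thursday is 1999-08-19.

1999-07-15, 1999-08-19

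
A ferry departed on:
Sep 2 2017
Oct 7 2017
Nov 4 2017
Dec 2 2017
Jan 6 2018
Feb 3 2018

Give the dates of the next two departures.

Gaps: 35, 28, 28, 35, 28 days — a mix of 28 and 35. Every date is a Saturday.
Each is the 1st Saturday of its month.
1st Saturday of March 2018: Mar 3 2018.
1st Saturday of April 2018: Apr 7 2018.

Mar 3 2018, Apr 7 2018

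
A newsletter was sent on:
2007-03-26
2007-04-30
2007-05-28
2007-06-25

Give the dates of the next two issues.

2007-07-30, 2007-08-27

All Mondays; the gaps (35, 28, 28) vary with month length.
This is the last Monday of each month.
July 2007 ends with Monday 2007-07-30.
Last Monday of August 2007: 2007-08-27.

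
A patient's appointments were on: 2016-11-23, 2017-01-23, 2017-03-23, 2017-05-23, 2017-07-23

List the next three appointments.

2017-09-23, 2017-11-23, 2018-01-23

Gaps: 61, 59, 61, 61 days — not constant. Every event is on the 23rd of the month.
Pattern: the 23rd of every 2 months.
Next: September 2017 → 2017-09-23.
Next: November 2017 → 2017-11-23.
January 2018: 2018-01-23.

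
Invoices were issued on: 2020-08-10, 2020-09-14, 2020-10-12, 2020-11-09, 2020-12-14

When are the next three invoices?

All dates are Mondays, 35, 28, 28, 35 days apart.
Specifically, the 2nd Monday of each month.
January 2021 — 2nd Monday is 2021-01-11.
February 2021 — 2nd Monday is 2021-02-08.
2nd Monday of March 2021: 2021-03-08.

2021-01-11, 2021-02-08, 2021-03-08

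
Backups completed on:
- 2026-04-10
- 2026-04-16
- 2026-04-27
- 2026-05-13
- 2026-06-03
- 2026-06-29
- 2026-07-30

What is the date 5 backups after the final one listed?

Intervals are 6, 11, 16, 21, 26, 31 days — an arithmetic progression with common difference 5.
Next gap: 36 days. 2026-07-30 + 36 days = 2026-09-04.
Next gap: 41 days. 2026-09-04 + 41 days = 2026-10-15.
Next gap: 46 days. 2026-10-15 + 46 days = 2026-11-30.
Next gap: 51 days. 2026-11-30 + 51 days = 2027-01-20.
Next gap: 56 days. 2027-01-20 + 56 days = 2027-03-17.

2027-03-17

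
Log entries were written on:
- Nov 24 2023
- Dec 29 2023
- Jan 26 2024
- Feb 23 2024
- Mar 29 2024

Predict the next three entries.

Apr 26 2024, May 31 2024, Jun 28 2024

Every date is a Friday; gaps 35, 28, 28, 35 days.
Each is the last Friday of its month (at least one falls on the 29th or later, ruling out '4th Friday').
April 2024 ends with Friday Apr 26 2024.
Last Friday of May 2024: May 31 2024.
June 2024 ends with Friday Jun 28 2024.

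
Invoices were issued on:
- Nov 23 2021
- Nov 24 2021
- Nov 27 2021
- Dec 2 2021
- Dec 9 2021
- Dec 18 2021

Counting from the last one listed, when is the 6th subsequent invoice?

Mar 24 2022

The spacing grows by 2 each time: 1, 3, 5, 7, 9 days.
Next gap: 11 days. Dec 18 2021 + 11 days = Dec 29 2021.
Next gap: 13 days. Dec 29 2021 + 13 days = Jan 11 2022.
Next gap: 15 days. Jan 11 2022 + 15 days = Jan 26 2022.
Next gap: 17 days. Jan 26 2022 + 17 days = Feb 12 2022.
Next gap: 19 days. Feb 12 2022 + 19 days = Mar 3 2022.
Next gap: 21 days. Mar 3 2022 + 21 days = Mar 24 2022.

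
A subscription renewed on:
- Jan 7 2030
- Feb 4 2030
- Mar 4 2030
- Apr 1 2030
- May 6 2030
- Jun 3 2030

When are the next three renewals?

Gaps: 28, 28, 28, 35, 28 days — a mix of 28 and 35. Every date is a Monday.
Each is the 1st Monday of its month.
July 2030 — 1st Monday is Jul 1 2030.
1st Monday of August 2030: Aug 5 2030.
1st Monday of September 2030: Sep 2 2030.

Jul 1 2030, Aug 5 2030, Sep 2 2030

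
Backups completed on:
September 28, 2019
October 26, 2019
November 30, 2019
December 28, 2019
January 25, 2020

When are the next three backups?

February 29, 2020; March 28, 2020; April 25, 2020

All Saturdays; the gaps (28, 35, 28, 28) vary with month length.
This is the last Saturday of each month.
Last Saturday of February 2020: February 29, 2020.
Last Saturday of March 2020: March 28, 2020.
Last Saturday of April 2020: April 25, 2020.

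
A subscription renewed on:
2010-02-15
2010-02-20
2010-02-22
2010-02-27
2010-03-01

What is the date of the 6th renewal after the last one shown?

2010-03-22

Every event lands on a Monday or Saturday (gaps cycle 5, 2, 5, 2).
So the schedule is: every Monday and Saturday.
The following Saturday is 2010-03-06.
Next Monday: 2010-03-08.
The following Saturday is 2010-03-13.
The following Monday is 2010-03-15.
Next Saturday: 2010-03-20.
The following Monday is 2010-03-22.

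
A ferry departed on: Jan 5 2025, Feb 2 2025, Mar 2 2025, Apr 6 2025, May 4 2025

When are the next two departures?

All dates are Sundays, 28, 28, 35, 28 days apart.
Specifically, the 1st Sunday of each month.
June 2025 — 1st Sunday is Jun 1 2025.
July 2025 — 1st Sunday is Jul 6 2025.

Jun 1 2025, Jul 6 2025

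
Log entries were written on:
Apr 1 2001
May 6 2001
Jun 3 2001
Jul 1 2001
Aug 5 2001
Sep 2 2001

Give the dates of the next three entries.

Gaps: 35, 28, 28, 35, 28 days — a mix of 28 and 35. Every date is a Sunday.
Each is the 1st Sunday of its month.
1st Sunday of October 2001: Oct 7 2001.
1st Sunday of November 2001: Nov 4 2001.
December 2001 — 1st Sunday is Dec 2 2001.

Oct 7 2001, Nov 4 2001, Dec 2 2001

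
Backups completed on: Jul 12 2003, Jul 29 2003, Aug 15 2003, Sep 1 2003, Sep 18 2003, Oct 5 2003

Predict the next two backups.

Gaps between consecutive events: 17, 17, 17, 17, 17 days — a constant 17-day interval.
Oct 5 2003 + 17 days = Oct 22 2003.
Oct 22 2003 + 17 days = Nov 8 2003.

Oct 22 2003, Nov 8 2003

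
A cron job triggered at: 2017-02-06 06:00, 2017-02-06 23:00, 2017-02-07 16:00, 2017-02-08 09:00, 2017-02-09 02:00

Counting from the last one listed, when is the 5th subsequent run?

The interval is a steady 17 hours (17, 17, 17, 17).
2017-02-09 02:00 + 17 h = 2017-02-09 19:00.
2017-02-09 19:00 + 17 h = 2017-02-10 12:00.
2017-02-10 12:00 + 17 h = 2017-02-11 05:00.
2017-02-11 05:00 + 17 h = 2017-02-11 22:00.
2017-02-11 22:00 + 17 h = 2017-02-12 15:00.

2017-02-12 15:00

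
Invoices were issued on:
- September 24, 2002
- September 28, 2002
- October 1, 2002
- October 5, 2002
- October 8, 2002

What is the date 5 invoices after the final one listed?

October 26, 2002

The gap pattern 4, 3, 4, 3 repeats every 2 events.
These are the Tuesdays and Saturdays of each week.
Next Saturday: October 12, 2002.
The following Tuesday is October 15, 2002.
The following Saturday is October 19, 2002.
Next Tuesday: October 22, 2002.
The following Saturday is October 26, 2002.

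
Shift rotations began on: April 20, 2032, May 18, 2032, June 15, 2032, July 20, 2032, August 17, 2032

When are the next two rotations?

These are Tuesdays at 28- or 35-day spacing (28, 28, 35, 28).
The pattern: 3rd Tuesday of the month.
3rd Tuesday of September 2032: September 21, 2032.
3rd Tuesday of October 2032: October 19, 2032.

September 21, 2032; October 19, 2032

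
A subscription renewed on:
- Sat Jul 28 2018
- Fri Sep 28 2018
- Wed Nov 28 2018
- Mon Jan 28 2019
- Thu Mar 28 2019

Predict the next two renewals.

Tue May 28 2019, Sun Jul 28 2019

The day-of-month is always 28 (62, 61, 61, 59 days between events).
So this recurs on the 28th of every 2 months.
Next: May 2019 → Tue May 28 2019.
July 2019: Sun Jul 28 2019.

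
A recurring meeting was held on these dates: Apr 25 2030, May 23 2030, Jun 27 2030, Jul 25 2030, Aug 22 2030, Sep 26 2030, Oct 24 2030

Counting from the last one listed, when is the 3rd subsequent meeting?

These are Thursdays at 28- or 35-day spacing (28, 35, 28, 28, 35, 28).
The pattern: 4th Thursday of the month.
4th Thursday of November 2030: Nov 28 2030.
December 2030 — 4th Thursday is Dec 26 2030.
4th Thursday of January 2031: Jan 23 2031.

Jan 23 2031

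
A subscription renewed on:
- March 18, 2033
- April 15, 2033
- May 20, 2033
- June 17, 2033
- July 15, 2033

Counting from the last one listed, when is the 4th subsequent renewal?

Gaps: 28, 35, 28, 28 days — a mix of 28 and 35. Every date is a Friday.
Each is the 3rd Friday of its month.
3rd Friday of August 2033: August 19, 2033.
3rd Friday of September 2033: September 16, 2033.
October 2033 — 3rd Friday is October 21, 2033.
3rd Friday of November 2033: November 18, 2033.

November 18, 2033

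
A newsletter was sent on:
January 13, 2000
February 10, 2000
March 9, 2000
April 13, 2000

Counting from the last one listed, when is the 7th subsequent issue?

November 9, 2000

All dates are Thursdays, 28, 28, 35 days apart.
Specifically, the 2nd Thursday of each month.
2nd Thursday of May 2000: May 11, 2000.
2nd Thursday of June 2000: June 8, 2000.
July 2000 — 2nd Thursday is July 13, 2000.
2nd Thursday of August 2000: August 10, 2000.
2nd Thursday of September 2000: September 14, 2000.
2nd Thursday of October 2000: October 12, 2000.
November 2000 — 2nd Thursday is November 9, 2000.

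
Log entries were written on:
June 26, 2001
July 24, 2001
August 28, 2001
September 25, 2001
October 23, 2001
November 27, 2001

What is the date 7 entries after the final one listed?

June 25, 2002

These are Tuesdays at 28- or 35-day spacing (28, 35, 28, 28, 35).
The pattern: 4th Tuesday of the month.
December 2001 — 4th Tuesday is December 25, 2001.
January 2002 — 4th Tuesday is January 22, 2002.
February 2002 — 4th Tuesday is February 26, 2002.
4th Tuesday of March 2002: March 26, 2002.
4th Tuesday of April 2002: April 23, 2002.
May 2002 — 4th Tuesday is May 28, 2002.
4th Tuesday of June 2002: June 25, 2002.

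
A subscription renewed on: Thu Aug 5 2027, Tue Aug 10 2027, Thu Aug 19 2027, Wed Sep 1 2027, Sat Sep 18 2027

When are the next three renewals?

Intervals are 5, 9, 13, 17 days — an arithmetic progression with common difference 4.
Next gap: 21 days. Sat Sep 18 2027 + 21 days = Sat Oct 9 2027.
Next gap: 25 days. Sat Oct 9 2027 + 25 days = Wed Nov 3 2027.
Next gap: 29 days. Wed Nov 3 2027 + 29 days = Thu Dec 2 2027.

Sat Oct 9 2027, Wed Nov 3 2027, Thu Dec 2 2027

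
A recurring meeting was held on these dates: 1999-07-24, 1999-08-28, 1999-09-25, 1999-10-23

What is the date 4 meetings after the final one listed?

These are Saturdays at 28- or 35-day spacing (35, 28, 28).
The pattern: 4th Saturday of the month.
4th Saturday of November 1999: 1999-11-27.
4th Saturday of December 1999: 1999-12-25.
January 2000 — 4th Saturday is 2000-01-22.
February 2000 — 4th Saturday is 2000-02-26.

2000-02-26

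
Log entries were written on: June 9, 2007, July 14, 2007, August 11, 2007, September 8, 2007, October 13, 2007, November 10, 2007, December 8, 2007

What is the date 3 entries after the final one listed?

March 8, 2008

Gaps: 35, 28, 28, 35, 28, 28 days — a mix of 28 and 35. Every date is a Saturday.
Each is the 2nd Saturday of its month.
2nd Saturday of January 2008: January 12, 2008.
February 2008 — 2nd Saturday is February 9, 2008.
2nd Saturday of March 2008: March 8, 2008.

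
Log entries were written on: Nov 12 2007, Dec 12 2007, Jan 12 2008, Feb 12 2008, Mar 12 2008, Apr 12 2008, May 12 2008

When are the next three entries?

Jun 12 2008, Jul 12 2008, Aug 12 2008

Gaps: 30, 31, 31, 29, 31, 30 days — not constant. Every event is on the 12th of the month.
Pattern: the 12th of each month.
June 2008: Jun 12 2008.
Next: July 2008 → Jul 12 2008.
August 2008: Aug 12 2008.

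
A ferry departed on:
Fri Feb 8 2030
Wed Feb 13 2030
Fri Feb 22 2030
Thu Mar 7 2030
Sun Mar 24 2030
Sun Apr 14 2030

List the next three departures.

Gaps: 5, 9, 13, 17, 21 days — each gap is 4 larger than the previous one.
Next gap: 25 days. Sun Apr 14 2030 + 25 days = Thu May 9 2030.
Next gap: 29 days. Thu May 9 2030 + 29 days = Fri Jun 7 2030.
Next gap: 33 days. Fri Jun 7 2030 + 33 days = Wed Jul 10 2030.

Thu May 9 2030, Fri Jun 7 2030, Wed Jul 10 2030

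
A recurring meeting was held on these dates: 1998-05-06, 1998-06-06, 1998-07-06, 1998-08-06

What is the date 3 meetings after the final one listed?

Each date is the 6th; the gaps (31, 30, 31) track the month lengths.
The rule is the 6th of each month.
Next: September 1998 → 1998-09-06.
Next: October 1998 → 1998-10-06.
Next: November 1998 → 1998-11-06.

1998-11-06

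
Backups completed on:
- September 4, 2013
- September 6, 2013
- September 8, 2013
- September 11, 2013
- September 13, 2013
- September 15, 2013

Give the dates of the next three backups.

September 18, 2013; September 20, 2013; September 22, 2013

Every event lands on a Wednesday or Friday or Sunday (gaps cycle 2, 2, 3, 2, 2).
So the schedule is: every Wednesday, Friday and Sunday.
The following Wednesday is September 18, 2013.
Next Friday: September 20, 2013.
The following Sunday is September 22, 2013.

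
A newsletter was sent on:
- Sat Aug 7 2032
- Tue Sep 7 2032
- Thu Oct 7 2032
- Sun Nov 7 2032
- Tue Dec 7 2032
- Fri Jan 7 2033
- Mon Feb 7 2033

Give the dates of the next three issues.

The day-of-month is always 7 (31, 30, 31, 30, 31, 31 days between events).
So this recurs on the 7th of each month.
March 2033: Mon Mar 7 2033.
Next: April 2033 → Thu Apr 7 2033.
May 2033: Sat May 7 2033.

Mon Mar 7 2033, Thu Apr 7 2033, Sat May 7 2033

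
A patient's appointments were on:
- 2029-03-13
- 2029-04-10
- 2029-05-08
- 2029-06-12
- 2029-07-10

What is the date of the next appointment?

2029-08-14

All dates are Tuesdays, 28, 28, 35, 28 days apart.
Specifically, the 2nd Tuesday of each month.
2nd Tuesday of August 2029: 2029-08-14.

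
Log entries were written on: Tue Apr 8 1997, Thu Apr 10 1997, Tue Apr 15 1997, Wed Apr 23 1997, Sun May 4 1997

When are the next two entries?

Intervals are 2, 5, 8, 11 days — an arithmetic progression with common difference 3.
Next gap: 14 days. Sun May 4 1997 + 14 days = Sun May 18 1997.
Next gap: 17 days. Sun May 18 1997 + 17 days = Wed Jun 4 1997.

Sun May 18 1997, Wed Jun 4 1997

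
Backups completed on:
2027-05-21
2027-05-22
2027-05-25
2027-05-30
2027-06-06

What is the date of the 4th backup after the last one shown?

Gaps: 1, 3, 5, 7 days — each gap is 2 larger than the previous one.
Next gap: 9 days. 2027-06-06 + 9 days = 2027-06-15.
Next gap: 11 days. 2027-06-15 + 11 days = 2027-06-26.
Next gap: 13 days. 2027-06-26 + 13 days = 2027-07-09.
Next gap: 15 days. 2027-07-09 + 15 days = 2027-07-24.

2027-07-24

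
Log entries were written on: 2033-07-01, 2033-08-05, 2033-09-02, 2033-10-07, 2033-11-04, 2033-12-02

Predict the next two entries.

All dates are Fridays, 35, 28, 35, 28, 28 days apart.
Specifically, the 1st Friday of each month.
January 2034 — 1st Friday is 2034-01-06.
1st Friday of February 2034: 2034-02-03.

2034-01-06, 2034-02-03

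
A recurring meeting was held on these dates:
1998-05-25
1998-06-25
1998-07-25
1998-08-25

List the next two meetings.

1998-09-25, 1998-10-25

The day-of-month is always 25 (31, 30, 31 days between events).
So this recurs on the 25th of each month.
Next: September 1998 → 1998-09-25.
October 1998: 1998-10-25.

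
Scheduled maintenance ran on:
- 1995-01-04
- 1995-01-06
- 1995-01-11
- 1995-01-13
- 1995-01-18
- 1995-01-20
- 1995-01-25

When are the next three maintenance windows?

Every event lands on a Wednesday or Friday (gaps cycle 2, 5, 2, 5, 2, 5).
So the schedule is: every Wednesday and Friday.
Next Friday: 1995-01-27.
Next Wednesday: 1995-02-01.
Next Friday: 1995-02-03.

1995-01-27, 1995-02-01, 1995-02-03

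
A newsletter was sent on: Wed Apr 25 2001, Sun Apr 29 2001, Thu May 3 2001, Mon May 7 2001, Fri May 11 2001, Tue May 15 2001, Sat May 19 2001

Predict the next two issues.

Wed May 23 2001, Sun May 27 2001

Gaps between consecutive events: 4, 4, 4, 4, 4, 4 days — a constant 4-day interval.
Sat May 19 2001 + 4 days = Wed May 23 2001.
Wed May 23 2001 + 4 days = Sun May 27 2001.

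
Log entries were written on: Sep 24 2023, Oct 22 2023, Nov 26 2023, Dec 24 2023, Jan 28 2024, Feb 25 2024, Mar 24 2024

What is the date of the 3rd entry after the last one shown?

These are Sundays at 28- or 35-day spacing (28, 35, 28, 35, 28, 28).
The pattern: 4th Sunday of the month.
April 2024 — 4th Sunday is Apr 28 2024.
4th Sunday of May 2024: May 26 2024.
4th Sunday of June 2024: Jun 23 2024.

Jun 23 2024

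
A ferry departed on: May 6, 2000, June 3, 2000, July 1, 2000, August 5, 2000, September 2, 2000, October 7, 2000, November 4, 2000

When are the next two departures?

December 2, 2000; January 6, 2001

All dates are Saturdays, 28, 28, 35, 28, 35, 28 days apart.
Specifically, the 1st Saturday of each month.
1st Saturday of December 2000: December 2, 2000.
1st Saturday of January 2001: January 6, 2001.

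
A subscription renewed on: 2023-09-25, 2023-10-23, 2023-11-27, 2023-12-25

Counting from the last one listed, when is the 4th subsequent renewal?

All dates are Mondays, 28, 35, 28 days apart.
Specifically, the 4th Monday of each month.
4th Monday of January 2024: 2024-01-22.
4th Monday of February 2024: 2024-02-26.
4th Monday of March 2024: 2024-03-25.
April 2024 — 4th Monday is 2024-04-22.

2024-04-22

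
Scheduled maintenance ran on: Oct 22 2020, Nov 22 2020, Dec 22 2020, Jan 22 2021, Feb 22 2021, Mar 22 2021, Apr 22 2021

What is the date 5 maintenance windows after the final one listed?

Sep 22 2021

Gaps: 31, 30, 31, 31, 28, 31 days — not constant. Every event is on the 22nd of the month.
Pattern: the 22nd of each month.
May 2021: May 22 2021.
June 2021: Jun 22 2021.
July 2021: Jul 22 2021.
August 2021: Aug 22 2021.
September 2021: Sep 22 2021.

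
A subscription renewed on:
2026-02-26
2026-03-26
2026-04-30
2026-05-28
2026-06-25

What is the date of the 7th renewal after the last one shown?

These are Thursdays with 28, 35, 28, 28-day gaps.
Each is the final Thursday of its month — 2026-04-30 is past the 28th, so '4th Thursday' doesn't fit.
Last Thursday of July 2026: 2026-07-30.
Last Thursday of August 2026: 2026-08-27.
September 2026 ends with Thursday 2026-09-24.
Last Thursday of October 2026: 2026-10-29.
Last Thursday of November 2026: 2026-11-26.
December 2026 ends with Thursday 2026-12-31.
January 2027 ends with Thursday 2027-01-28.

2027-01-28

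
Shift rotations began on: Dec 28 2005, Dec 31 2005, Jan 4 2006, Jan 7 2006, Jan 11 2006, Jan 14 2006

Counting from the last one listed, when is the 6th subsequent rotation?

Every event lands on a Wednesday or Saturday (gaps cycle 3, 4, 3, 4, 3).
So the schedule is: every Wednesday and Saturday.
Next Wednesday: Jan 18 2006.
Next Saturday: Jan 21 2006.
The following Wednesday is Jan 25 2006.
The following Saturday is Jan 28 2006.
The following Wednesday is Feb 1 2006.
Next Saturday: Feb 4 2006.

Feb 4 2006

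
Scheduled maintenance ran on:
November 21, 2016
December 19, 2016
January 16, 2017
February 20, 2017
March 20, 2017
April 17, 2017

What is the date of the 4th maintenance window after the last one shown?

Gaps: 28, 28, 35, 28, 28 days — a mix of 28 and 35. Every date is a Monday.
Each is the 3rd Monday of its month.
May 2017 — 3rd Monday is May 15, 2017.
3rd Monday of June 2017: June 19, 2017.
July 2017 — 3rd Monday is July 17, 2017.
August 2017 — 3rd Monday is August 21, 2017.

August 21, 2017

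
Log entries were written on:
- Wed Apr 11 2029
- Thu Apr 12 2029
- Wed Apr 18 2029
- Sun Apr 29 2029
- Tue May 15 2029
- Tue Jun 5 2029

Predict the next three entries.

Sun Jul 1 2029, Wed Aug 1 2029, Thu Sep 6 2029

The spacing grows by 5 each time: 1, 6, 11, 16, 21 days.
Next gap: 26 days. Tue Jun 5 2029 + 26 days = Sun Jul 1 2029.
Next gap: 31 days. Sun Jul 1 2029 + 31 days = Wed Aug 1 2029.
Next gap: 36 days. Wed Aug 1 2029 + 36 days = Thu Sep 6 2029.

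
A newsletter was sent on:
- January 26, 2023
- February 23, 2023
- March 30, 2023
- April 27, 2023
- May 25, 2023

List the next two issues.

Every date is a Thursday; gaps 28, 35, 28, 28 days.
Each is the last Thursday of its month (at least one falls on the 29th or later, ruling out '4th Thursday').
June 2023 ends with Thursday June 29, 2023.
July 2023 ends with Thursday July 27, 2023.

June 29, 2023; July 27, 2023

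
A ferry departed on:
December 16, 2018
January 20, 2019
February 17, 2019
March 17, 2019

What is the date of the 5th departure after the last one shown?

These are Sundays at 28- or 35-day spacing (35, 28, 28).
The pattern: 3rd Sunday of the month.
April 2019 — 3rd Sunday is April 21, 2019.
May 2019 — 3rd Sunday is May 19, 2019.
3rd Sunday of June 2019: June 16, 2019.
July 2019 — 3rd Sunday is July 21, 2019.
August 2019 — 3rd Sunday is August 18, 2019.

August 18, 2019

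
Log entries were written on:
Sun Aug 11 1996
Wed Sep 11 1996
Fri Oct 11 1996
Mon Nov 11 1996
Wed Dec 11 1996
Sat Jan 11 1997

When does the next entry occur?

Tue Feb 11 1997

Gaps: 31, 30, 31, 30, 31 days — not constant. Every event is on the 11th of the month.
Pattern: the 11th of each month.
Next: February 1997 → Tue Feb 11 1997.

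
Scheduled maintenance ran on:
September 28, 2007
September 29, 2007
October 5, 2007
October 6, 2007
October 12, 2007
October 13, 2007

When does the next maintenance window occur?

The gap pattern 1, 6, 1, 6, 1 repeats every 2 events.
These are the Fridays and Saturdays of each week.
Next Friday: October 19, 2007.

October 19, 2007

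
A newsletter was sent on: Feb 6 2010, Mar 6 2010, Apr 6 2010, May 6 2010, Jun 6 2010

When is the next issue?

Jul 6 2010

Gaps: 28, 31, 30, 31 days — not constant. Every event is on the 6th of the month.
Pattern: the 6th of each month.
July 2010: Jul 6 2010.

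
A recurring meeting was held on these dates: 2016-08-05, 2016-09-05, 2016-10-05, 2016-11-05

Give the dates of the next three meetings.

The day-of-month is always 5 (31, 30, 31 days between events).
So this recurs on the 5th of each month.
December 2016: 2016-12-05.
Next: January 2017 → 2017-01-05.
February 2017: 2017-02-05.

2016-12-05, 2017-01-05, 2017-02-05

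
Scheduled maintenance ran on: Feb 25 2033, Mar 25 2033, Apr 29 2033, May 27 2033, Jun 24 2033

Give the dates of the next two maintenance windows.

Jul 29 2033, Aug 26 2033

Every date is a Friday; gaps 28, 35, 28, 28 days.
Each is the last Friday of its month (at least one falls on the 29th or later, ruling out '4th Friday').
July 2033 ends with Friday Jul 29 2033.
August 2033 ends with Friday Aug 26 2033.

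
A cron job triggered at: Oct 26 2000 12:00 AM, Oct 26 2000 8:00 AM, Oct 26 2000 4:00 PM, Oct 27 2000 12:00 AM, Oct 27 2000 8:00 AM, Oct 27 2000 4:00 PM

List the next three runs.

The interval is a steady 8 hours (8, 8, 8, 8, 8).
Oct 27 2000 4:00 PM + 8 h = Oct 28 2000 12:00 AM.
Oct 28 2000 12:00 AM + 8 h = Oct 28 2000 8:00 AM.
Oct 28 2000 8:00 AM + 8 h = Oct 28 2000 4:00 PM.

Oct 28 2000 12:00 AM, Oct 28 2000 8:00 AM, Oct 28 2000 4:00 PM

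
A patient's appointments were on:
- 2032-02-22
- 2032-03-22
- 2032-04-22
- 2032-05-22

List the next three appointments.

The day-of-month is always 22 (29, 31, 30 days between events).
So this recurs on the 22nd of each month.
Next: June 2032 → 2032-06-22.
July 2032: 2032-07-22.
August 2032: 2032-08-22.

2032-06-22, 2032-07-22, 2032-08-22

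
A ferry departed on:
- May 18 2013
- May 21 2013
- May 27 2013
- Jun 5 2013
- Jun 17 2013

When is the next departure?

Jul 2 2013

Gaps: 3, 6, 9, 12 days — each gap is 3 larger than the previous one.
Next gap: 15 days. Jun 17 2013 + 15 days = Jul 2 2013.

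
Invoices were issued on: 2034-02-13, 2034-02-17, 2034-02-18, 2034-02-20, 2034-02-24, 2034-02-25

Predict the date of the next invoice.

2034-02-27

Every event lands on a Monday or Friday or Saturday (gaps cycle 4, 1, 2, 4, 1).
So the schedule is: every Monday, Friday and Saturday.
The following Monday is 2034-02-27.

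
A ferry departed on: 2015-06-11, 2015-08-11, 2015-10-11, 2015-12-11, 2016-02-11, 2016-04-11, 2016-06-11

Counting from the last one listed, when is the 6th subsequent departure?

Each date is the 11th; the gaps (61, 61, 61, 62, 60, 61) track the month lengths.
The rule is the 11th of every 2 months.
August 2016: 2016-08-11.
October 2016: 2016-10-11.
Next: December 2016 → 2016-12-11.
February 2017: 2017-02-11.
April 2017: 2017-04-11.
Next: June 2017 → 2017-06-11.

2017-06-11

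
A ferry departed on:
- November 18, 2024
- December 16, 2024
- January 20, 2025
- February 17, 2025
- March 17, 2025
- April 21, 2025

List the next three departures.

May 19, 2025; June 16, 2025; July 21, 2025

All dates are Mondays, 28, 35, 28, 28, 35 days apart.
Specifically, the 3rd Monday of each month.
May 2025 — 3rd Monday is May 19, 2025.
3rd Monday of June 2025: June 16, 2025.
July 2025 — 3rd Monday is July 21, 2025.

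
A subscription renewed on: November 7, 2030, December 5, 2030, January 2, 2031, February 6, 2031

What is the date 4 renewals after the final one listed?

Gaps: 28, 28, 35 days — a mix of 28 and 35. Every date is a Thursday.
Each is the 1st Thursday of its month.
1st Thursday of March 2031: March 6, 2031.
1st Thursday of April 2031: April 3, 2031.
1st Thursday of May 2031: May 1, 2031.
June 2031 — 1st Thursday is June 5, 2031.

June 5, 2031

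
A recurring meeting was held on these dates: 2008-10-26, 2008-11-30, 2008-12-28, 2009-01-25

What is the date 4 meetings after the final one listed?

2009-05-31

These are Sundays with 35, 28, 28-day gaps.
Each is the final Sunday of its month — 2008-11-30 is past the 28th, so '4th Sunday' doesn't fit.
February 2009 ends with Sunday 2009-02-22.
March 2009 ends with Sunday 2009-03-29.
April 2009 ends with Sunday 2009-04-26.
Last Sunday of May 2009: 2009-05-31.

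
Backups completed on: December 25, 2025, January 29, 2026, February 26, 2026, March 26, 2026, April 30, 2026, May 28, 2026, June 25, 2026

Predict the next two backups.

July 30, 2026; August 27, 2026

These are Thursdays with 35, 28, 28, 35, 28, 28-day gaps.
Each is the final Thursday of its month — January 29, 2026 is past the 28th, so '4th Thursday' doesn't fit.
July 2026 ends with Thursday July 30, 2026.
August 2026 ends with Thursday August 27, 2026.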